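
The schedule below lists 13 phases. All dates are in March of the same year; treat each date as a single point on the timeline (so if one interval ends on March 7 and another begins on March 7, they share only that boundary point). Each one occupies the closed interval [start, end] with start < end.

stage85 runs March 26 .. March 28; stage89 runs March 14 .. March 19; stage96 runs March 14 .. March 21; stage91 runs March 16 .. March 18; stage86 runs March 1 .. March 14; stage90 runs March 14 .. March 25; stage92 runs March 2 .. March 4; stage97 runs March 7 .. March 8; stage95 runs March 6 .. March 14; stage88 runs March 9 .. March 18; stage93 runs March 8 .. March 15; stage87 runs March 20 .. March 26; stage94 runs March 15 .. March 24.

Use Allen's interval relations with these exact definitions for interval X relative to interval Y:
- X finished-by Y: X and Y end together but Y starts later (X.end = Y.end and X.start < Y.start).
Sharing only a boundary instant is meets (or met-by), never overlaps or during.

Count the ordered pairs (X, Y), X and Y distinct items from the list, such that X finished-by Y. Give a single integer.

2

Checking all 156 ordered pairs for relation 'finished-by'; matching pairs in alphabetical order:
(stage86, stage95): stage86 finished-by stage95 ✓
(stage88, stage91): stage88 finished-by stage91 ✓
Count: 2.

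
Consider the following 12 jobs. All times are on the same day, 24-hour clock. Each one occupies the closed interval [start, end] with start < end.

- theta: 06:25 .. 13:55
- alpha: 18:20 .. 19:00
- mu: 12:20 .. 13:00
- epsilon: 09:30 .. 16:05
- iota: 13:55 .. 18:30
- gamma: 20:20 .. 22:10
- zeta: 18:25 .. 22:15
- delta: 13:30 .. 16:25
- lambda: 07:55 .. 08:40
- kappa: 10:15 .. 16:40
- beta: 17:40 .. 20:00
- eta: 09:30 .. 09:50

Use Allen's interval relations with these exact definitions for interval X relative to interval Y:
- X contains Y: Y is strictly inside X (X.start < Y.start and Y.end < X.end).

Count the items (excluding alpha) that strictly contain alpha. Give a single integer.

Target alpha = [18:20, 19:00].
beta [17:40, 20:00] → contains → counts.
delta [13:30, 16:25] → before → no.
epsilon [09:30, 16:05] → before → no.
eta [09:30, 09:50] → before → no.
gamma [20:20, 22:10] → after → no.
iota [13:55, 18:30] → overlaps → no.
kappa [10:15, 16:40] → before → no.
lambda [07:55, 08:40] → before → no.
mu [12:20, 13:00] → before → no.
theta [06:25, 13:55] → before → no.
zeta [18:25, 22:15] → overlapped-by → no.
Total: 1.

1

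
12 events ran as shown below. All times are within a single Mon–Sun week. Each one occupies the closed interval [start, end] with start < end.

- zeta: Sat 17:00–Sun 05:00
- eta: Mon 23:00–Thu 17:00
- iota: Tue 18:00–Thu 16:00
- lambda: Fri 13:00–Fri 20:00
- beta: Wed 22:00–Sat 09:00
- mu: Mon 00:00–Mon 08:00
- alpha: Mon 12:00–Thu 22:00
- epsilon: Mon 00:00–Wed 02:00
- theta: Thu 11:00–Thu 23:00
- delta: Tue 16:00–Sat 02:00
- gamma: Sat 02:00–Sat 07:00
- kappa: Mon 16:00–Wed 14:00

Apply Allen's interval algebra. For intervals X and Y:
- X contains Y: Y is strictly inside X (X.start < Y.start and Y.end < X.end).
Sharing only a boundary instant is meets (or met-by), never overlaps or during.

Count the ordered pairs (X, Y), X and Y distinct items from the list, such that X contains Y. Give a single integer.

Checking all 132 ordered pairs for relation 'contains'; matching pairs in alphabetical order:
(alpha, eta): alpha contains eta ✓
(alpha, iota): alpha contains iota ✓
(alpha, kappa): alpha contains kappa ✓
(beta, gamma): beta contains gamma ✓
(beta, lambda): beta contains lambda ✓
(beta, theta): beta contains theta ✓
(delta, iota): delta contains iota ✓
(delta, lambda): delta contains lambda ✓
(delta, theta): delta contains theta ✓
(eta, iota): eta contains iota ✓
Count: 10.

10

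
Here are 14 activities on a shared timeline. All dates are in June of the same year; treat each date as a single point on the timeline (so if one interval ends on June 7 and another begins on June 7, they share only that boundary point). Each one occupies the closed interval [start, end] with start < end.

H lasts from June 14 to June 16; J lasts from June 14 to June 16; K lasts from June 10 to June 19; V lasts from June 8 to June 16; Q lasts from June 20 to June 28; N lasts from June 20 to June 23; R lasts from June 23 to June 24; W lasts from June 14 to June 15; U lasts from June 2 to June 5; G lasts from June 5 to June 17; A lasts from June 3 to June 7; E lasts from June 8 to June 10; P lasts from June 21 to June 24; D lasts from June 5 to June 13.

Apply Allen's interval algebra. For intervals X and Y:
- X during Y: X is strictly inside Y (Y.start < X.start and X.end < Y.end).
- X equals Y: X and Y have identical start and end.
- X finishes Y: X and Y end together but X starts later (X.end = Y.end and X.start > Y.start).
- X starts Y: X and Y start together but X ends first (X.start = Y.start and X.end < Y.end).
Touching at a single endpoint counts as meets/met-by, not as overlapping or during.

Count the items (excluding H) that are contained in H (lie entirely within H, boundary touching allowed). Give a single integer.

Target H = [June 14, June 16].
A [June 3, June 7] → before → no.
D [June 5, June 13] → before → no.
E [June 8, June 10] → before → no.
G [June 5, June 17] → contains → no.
J [June 14, June 16] → equals → counts.
K [June 10, June 19] → contains → no.
N [June 20, June 23] → after → no.
P [June 21, June 24] → after → no.
Q [June 20, June 28] → after → no.
R [June 23, June 24] → after → no.
U [June 2, June 5] → before → no.
V [June 8, June 16] → finished-by → no.
W [June 14, June 15] → starts → counts.
Total: 2.

2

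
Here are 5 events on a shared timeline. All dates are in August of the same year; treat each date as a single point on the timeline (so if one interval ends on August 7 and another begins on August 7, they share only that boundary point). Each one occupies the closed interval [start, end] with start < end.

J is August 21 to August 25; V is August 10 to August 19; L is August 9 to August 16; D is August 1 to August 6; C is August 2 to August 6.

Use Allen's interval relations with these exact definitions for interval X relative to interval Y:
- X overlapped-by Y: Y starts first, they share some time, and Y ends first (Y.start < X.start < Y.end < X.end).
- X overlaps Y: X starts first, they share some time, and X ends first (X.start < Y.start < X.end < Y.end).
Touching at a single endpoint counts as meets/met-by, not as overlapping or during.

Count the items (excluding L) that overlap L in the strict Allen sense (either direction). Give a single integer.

1

Target L = [August 9, August 16].
C [August 2, August 6] → before → no.
D [August 1, August 6] → before → no.
J [August 21, August 25] → after → no.
V [August 10, August 19] → overlapped-by → counts.
Total: 1.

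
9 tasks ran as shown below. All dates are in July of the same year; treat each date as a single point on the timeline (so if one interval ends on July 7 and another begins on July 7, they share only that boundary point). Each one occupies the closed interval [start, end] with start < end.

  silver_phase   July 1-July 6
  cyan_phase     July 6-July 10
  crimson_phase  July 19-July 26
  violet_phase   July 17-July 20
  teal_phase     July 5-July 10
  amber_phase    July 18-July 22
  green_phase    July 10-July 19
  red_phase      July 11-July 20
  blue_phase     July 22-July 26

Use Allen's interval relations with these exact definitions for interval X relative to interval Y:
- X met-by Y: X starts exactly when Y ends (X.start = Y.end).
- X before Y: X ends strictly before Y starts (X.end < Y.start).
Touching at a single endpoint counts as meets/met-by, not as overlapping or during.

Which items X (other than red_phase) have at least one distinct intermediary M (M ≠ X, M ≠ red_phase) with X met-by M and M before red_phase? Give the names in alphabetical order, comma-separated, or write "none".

Target red_phase = [July 11, July 20].
Intermediaries M with M before red_phase: cyan_phase, silver_phase, teal_phase.
Via cyan_phase — items with X met-by cyan_phase: green_phase.
Via silver_phase — items with X met-by silver_phase: cyan_phase.
Via teal_phase — items with X met-by teal_phase: green_phase.
Union: cyan_phase, green_phase.

cyan_phase, green_phase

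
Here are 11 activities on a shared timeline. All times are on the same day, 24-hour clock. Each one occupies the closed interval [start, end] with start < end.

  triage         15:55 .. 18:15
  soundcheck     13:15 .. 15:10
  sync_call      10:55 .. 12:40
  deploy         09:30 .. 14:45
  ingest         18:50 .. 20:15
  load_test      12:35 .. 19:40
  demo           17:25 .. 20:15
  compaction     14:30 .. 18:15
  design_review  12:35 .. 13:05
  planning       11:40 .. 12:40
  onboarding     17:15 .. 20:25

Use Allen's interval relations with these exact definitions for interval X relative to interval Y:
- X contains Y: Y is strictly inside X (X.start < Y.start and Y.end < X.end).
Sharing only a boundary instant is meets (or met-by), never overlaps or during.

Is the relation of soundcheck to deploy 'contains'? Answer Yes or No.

soundcheck = [13:15, 15:10], deploy = [09:30, 14:45].
Actual relation of soundcheck to deploy: overlapped-by.
Asked whether 'contains' holds → No.

No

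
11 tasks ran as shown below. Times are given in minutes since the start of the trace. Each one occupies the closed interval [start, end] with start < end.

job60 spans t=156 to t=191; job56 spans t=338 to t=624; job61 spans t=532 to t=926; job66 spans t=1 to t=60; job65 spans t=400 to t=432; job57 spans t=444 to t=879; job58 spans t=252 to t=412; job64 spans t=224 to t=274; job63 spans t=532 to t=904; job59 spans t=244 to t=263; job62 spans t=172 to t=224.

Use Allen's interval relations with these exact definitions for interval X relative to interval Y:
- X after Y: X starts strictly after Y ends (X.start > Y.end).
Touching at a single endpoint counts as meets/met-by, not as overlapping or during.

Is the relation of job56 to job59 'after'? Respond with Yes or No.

Yes

job56 = [t=338, t=624], job59 = [t=244, t=263].
Actual relation of job56 to job59: after.
Asked whether 'after' holds → Yes.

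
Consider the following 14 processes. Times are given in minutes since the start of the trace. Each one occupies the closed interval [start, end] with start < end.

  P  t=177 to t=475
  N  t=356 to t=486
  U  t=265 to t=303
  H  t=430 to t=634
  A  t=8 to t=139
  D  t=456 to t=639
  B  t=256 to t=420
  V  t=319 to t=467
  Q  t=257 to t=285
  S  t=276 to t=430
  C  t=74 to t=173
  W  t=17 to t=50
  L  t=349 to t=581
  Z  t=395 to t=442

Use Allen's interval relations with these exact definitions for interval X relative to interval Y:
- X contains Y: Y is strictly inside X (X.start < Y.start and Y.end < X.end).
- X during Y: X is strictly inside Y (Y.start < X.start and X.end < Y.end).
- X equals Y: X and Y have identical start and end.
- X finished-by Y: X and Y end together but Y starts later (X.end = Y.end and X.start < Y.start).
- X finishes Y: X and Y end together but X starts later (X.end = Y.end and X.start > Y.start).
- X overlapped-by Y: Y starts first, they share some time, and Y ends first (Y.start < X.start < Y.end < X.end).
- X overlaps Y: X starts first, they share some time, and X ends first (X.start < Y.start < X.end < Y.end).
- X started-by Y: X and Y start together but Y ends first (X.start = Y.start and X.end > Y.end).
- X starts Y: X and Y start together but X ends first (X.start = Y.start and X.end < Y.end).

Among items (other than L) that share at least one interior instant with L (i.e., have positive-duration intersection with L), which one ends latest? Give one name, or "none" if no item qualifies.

Target L = [t=349, t=581].
A [t=8, t=139] → before → excluded.
B [t=256, t=420] → overlaps → candidate.
C [t=74, t=173] → before → excluded.
D [t=456, t=639] → overlapped-by → candidate.
H [t=430, t=634] → overlapped-by → candidate.
N [t=356, t=486] → during → candidate.
P [t=177, t=475] → overlaps → candidate.
Q [t=257, t=285] → before → excluded.
S [t=276, t=430] → overlaps → candidate.
U [t=265, t=303] → before → excluded.
V [t=319, t=467] → overlaps → candidate.
W [t=17, t=50] → before → excluded.
Z [t=395, t=442] → during → candidate.
Among candidates, latest end is t=639 → D.

D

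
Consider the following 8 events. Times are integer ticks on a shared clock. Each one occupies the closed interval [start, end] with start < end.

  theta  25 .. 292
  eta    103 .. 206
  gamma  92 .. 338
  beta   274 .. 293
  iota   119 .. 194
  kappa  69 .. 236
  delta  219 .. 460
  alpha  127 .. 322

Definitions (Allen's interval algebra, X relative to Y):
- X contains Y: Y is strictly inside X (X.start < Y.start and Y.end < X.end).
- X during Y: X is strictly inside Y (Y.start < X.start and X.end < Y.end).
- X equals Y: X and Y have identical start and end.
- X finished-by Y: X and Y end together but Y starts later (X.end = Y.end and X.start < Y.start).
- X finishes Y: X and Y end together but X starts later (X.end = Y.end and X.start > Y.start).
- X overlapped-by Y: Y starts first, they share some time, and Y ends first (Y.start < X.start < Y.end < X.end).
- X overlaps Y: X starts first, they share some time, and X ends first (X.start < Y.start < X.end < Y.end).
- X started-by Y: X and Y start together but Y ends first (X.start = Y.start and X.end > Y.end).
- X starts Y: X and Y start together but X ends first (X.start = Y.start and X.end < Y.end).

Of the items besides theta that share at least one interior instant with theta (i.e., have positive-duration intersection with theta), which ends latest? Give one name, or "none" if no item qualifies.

delta

Target theta = [25, 292].
alpha [127, 322] → overlapped-by → candidate.
beta [274, 293] → overlapped-by → candidate.
delta [219, 460] → overlapped-by → candidate.
eta [103, 206] → during → candidate.
gamma [92, 338] → overlapped-by → candidate.
iota [119, 194] → during → candidate.
kappa [69, 236] → during → candidate.
Among candidates, latest end is 460 → delta.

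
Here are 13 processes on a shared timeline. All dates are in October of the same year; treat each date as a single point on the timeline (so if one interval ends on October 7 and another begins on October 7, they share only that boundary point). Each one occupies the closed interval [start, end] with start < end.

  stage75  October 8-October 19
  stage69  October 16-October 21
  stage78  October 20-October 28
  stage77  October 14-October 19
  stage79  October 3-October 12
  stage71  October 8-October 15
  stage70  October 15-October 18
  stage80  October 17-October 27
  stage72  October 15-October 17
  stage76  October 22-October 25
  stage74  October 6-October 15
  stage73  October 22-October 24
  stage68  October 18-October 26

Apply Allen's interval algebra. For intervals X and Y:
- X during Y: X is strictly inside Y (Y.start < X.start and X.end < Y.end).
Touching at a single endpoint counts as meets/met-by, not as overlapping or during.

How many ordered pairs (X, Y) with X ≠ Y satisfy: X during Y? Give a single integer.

Checking all 156 ordered pairs for relation 'during'; matching pairs in alphabetical order:
(stage68, stage80): stage68 during stage80 ✓
(stage70, stage75): stage70 during stage75 ✓
(stage70, stage77): stage70 during stage77 ✓
(stage72, stage75): stage72 during stage75 ✓
(stage72, stage77): stage72 during stage77 ✓
(stage73, stage68): stage73 during stage68 ✓
(stage73, stage78): stage73 during stage78 ✓
(stage73, stage80): stage73 during stage80 ✓
(stage76, stage68): stage76 during stage68 ✓
(stage76, stage78): stage76 during stage78 ✓
(stage76, stage80): stage76 during stage80 ✓
Count: 11.

11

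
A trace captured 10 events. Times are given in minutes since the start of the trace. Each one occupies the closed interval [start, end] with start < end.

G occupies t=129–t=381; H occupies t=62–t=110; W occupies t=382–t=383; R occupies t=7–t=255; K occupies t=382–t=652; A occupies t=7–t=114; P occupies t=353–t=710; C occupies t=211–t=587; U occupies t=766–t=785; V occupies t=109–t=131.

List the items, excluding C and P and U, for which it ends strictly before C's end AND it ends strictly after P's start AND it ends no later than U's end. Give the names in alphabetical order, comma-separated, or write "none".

Conditions: its end is strictly before C's end (X.end < t=587) AND its end is strictly after P's start (X.end > t=353) AND its end is no later than U's end (X.end <= t=785).
A: end t=114 < t=587? ✓; end t=114 > t=353? ✗; end t=114 <= t=785? ✓ → no.
G: end t=381 < t=587? ✓; end t=381 > t=353? ✓; end t=381 <= t=785? ✓ → yes.
H: end t=110 < t=587? ✓; end t=110 > t=353? ✗; end t=110 <= t=785? ✓ → no.
K: end t=652 < t=587? ✗; end t=652 > t=353? ✓; end t=652 <= t=785? ✓ → no.
R: end t=255 < t=587? ✓; end t=255 > t=353? ✗; end t=255 <= t=785? ✓ → no.
V: end t=131 < t=587? ✓; end t=131 > t=353? ✗; end t=131 <= t=785? ✓ → no.
W: end t=383 < t=587? ✓; end t=383 > t=353? ✓; end t=383 <= t=785? ✓ → yes.
Result: G, W.

G, W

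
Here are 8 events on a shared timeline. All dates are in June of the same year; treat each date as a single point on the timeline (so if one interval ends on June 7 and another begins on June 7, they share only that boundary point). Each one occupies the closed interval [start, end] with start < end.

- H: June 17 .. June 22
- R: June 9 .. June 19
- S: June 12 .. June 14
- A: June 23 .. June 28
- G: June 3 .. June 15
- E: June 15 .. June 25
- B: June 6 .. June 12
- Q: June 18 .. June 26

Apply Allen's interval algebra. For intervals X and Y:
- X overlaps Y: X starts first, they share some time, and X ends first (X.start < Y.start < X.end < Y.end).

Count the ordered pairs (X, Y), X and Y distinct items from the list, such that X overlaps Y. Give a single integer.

Checking all 56 ordered pairs for relation 'overlaps'; matching pairs in alphabetical order:
(B, R): B overlaps R ✓
(E, A): E overlaps A ✓
(E, Q): E overlaps Q ✓
(G, R): G overlaps R ✓
(H, Q): H overlaps Q ✓
(Q, A): Q overlaps A ✓
(R, E): R overlaps E ✓
(R, H): R overlaps H ✓
(R, Q): R overlaps Q ✓
Count: 9.

9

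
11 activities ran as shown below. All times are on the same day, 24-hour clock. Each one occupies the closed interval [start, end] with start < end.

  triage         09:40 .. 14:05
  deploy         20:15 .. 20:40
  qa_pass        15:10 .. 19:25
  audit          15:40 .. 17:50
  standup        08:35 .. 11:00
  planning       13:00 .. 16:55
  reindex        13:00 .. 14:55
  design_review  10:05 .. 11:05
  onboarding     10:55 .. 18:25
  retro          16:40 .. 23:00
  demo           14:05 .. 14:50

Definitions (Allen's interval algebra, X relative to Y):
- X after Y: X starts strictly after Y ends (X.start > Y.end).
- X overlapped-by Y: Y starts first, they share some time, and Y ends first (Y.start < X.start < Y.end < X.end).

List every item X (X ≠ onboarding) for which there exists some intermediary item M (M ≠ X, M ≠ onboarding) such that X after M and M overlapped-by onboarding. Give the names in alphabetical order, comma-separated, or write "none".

deploy

Target onboarding = [10:55, 18:25].
Intermediaries M with M overlapped-by onboarding: qa_pass, retro.
Via qa_pass — items with X after qa_pass: deploy.
Via retro — items with X after retro: none.
Union: deploy.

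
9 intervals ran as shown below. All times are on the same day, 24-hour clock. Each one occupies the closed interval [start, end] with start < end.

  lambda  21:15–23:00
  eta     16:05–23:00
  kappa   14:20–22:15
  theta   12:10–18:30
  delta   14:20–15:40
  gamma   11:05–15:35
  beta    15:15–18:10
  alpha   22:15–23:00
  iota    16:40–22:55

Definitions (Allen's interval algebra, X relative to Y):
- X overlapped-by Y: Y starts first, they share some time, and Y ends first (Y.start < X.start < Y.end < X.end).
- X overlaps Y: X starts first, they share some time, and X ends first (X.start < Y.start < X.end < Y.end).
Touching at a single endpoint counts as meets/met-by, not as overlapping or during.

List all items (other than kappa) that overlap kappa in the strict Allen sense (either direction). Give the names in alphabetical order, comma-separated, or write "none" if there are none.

eta, gamma, iota, lambda, theta

Target kappa = [14:20, 22:15].
alpha [22:15, 23:00] → met-by → no.
beta [15:15, 18:10] → during → no.
delta [14:20, 15:40] → starts → no.
eta [16:05, 23:00] → overlapped-by → yes.
gamma [11:05, 15:35] → overlaps → yes.
iota [16:40, 22:55] → overlapped-by → yes.
lambda [21:15, 23:00] → overlapped-by → yes.
theta [12:10, 18:30] → overlaps → yes.
Result: eta, gamma, iota, lambda, theta.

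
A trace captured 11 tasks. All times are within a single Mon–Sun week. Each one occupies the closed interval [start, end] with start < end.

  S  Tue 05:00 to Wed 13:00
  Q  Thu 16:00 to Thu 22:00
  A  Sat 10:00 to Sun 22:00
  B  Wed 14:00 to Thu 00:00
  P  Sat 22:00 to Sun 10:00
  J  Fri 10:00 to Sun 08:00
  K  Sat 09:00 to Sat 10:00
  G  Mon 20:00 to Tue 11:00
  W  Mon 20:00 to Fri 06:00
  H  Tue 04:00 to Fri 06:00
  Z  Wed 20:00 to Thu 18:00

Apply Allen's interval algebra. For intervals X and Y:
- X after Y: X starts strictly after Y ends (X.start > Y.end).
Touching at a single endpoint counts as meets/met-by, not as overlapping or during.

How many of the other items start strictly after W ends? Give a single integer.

Target W = [Mon 20:00, Fri 06:00].
A [Sat 10:00, Sun 22:00] → after → counts.
B [Wed 14:00, Thu 00:00] → during → no.
G [Mon 20:00, Tue 11:00] → starts → no.
H [Tue 04:00, Fri 06:00] → finishes → no.
J [Fri 10:00, Sun 08:00] → after → counts.
K [Sat 09:00, Sat 10:00] → after → counts.
P [Sat 22:00, Sun 10:00] → after → counts.
Q [Thu 16:00, Thu 22:00] → during → no.
S [Tue 05:00, Wed 13:00] → during → no.
Z [Wed 20:00, Thu 18:00] → during → no.
Total: 4.

4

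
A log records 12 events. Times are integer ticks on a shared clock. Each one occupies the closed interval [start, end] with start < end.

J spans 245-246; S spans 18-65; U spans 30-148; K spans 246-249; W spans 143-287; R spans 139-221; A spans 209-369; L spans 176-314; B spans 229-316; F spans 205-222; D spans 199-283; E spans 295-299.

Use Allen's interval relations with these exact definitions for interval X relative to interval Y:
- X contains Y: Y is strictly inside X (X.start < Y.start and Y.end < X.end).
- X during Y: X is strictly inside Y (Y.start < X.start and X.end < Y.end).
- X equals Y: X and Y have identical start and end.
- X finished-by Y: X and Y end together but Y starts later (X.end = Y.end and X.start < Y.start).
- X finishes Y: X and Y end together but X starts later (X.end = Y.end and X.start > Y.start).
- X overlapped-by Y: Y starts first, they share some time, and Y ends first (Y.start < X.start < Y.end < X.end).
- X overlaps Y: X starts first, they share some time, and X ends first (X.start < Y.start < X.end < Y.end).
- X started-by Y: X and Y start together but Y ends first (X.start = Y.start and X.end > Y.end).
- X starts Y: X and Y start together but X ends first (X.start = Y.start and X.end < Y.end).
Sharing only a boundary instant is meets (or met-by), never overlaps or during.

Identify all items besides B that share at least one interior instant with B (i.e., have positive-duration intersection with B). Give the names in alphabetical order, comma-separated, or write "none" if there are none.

Target B = [229, 316].
A [209, 369] → contains → yes.
D [199, 283] → overlaps → yes.
E [295, 299] → during → yes.
F [205, 222] → before → no.
J [245, 246] → during → yes.
K [246, 249] → during → yes.
L [176, 314] → overlaps → yes.
R [139, 221] → before → no.
S [18, 65] → before → no.
U [30, 148] → before → no.
W [143, 287] → overlaps → yes.
Result: A, D, E, J, K, L, W.

A, D, E, J, K, L, W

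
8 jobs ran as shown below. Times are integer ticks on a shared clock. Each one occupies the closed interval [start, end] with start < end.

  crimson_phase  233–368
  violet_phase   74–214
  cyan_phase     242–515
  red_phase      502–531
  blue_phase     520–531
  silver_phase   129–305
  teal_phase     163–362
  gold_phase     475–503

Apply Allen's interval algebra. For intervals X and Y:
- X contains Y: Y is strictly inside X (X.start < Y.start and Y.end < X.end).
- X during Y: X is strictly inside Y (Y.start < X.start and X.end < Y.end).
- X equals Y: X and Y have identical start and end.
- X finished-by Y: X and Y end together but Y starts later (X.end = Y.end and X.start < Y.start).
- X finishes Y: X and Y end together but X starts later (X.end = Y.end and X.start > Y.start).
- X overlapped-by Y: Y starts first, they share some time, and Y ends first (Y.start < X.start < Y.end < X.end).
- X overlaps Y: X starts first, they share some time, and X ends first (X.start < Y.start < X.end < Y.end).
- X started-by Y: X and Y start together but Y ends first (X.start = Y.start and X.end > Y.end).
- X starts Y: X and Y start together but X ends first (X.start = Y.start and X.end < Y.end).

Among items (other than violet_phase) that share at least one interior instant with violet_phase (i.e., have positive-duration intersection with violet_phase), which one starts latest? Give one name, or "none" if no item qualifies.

teal_phase

Target violet_phase = [74, 214].
blue_phase [520, 531] → after → excluded.
crimson_phase [233, 368] → after → excluded.
cyan_phase [242, 515] → after → excluded.
gold_phase [475, 503] → after → excluded.
red_phase [502, 531] → after → excluded.
silver_phase [129, 305] → overlapped-by → candidate.
teal_phase [163, 362] → overlapped-by → candidate.
Among candidates, latest start is 163 → teal_phase.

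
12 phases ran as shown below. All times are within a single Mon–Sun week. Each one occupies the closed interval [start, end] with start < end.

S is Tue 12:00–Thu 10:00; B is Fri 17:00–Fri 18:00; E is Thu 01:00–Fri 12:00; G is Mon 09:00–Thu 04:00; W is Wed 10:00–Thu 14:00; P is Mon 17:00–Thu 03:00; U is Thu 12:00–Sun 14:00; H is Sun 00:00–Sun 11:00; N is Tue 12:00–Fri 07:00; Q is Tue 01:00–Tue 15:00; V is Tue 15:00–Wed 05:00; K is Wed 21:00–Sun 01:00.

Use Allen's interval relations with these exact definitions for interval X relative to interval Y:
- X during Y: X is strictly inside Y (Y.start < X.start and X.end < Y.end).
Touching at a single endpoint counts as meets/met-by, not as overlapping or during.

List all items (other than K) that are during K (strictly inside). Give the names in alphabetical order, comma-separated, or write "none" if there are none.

B, E

Target K = [Wed 21:00, Sun 01:00].
B [Fri 17:00, Fri 18:00] → during → yes.
E [Thu 01:00, Fri 12:00] → during → yes.
G [Mon 09:00, Thu 04:00] → overlaps → no.
H [Sun 00:00, Sun 11:00] → overlapped-by → no.
N [Tue 12:00, Fri 07:00] → overlaps → no.
P [Mon 17:00, Thu 03:00] → overlaps → no.
Q [Tue 01:00, Tue 15:00] → before → no.
S [Tue 12:00, Thu 10:00] → overlaps → no.
U [Thu 12:00, Sun 14:00] → overlapped-by → no.
V [Tue 15:00, Wed 05:00] → before → no.
W [Wed 10:00, Thu 14:00] → overlaps → no.
Result: B, E.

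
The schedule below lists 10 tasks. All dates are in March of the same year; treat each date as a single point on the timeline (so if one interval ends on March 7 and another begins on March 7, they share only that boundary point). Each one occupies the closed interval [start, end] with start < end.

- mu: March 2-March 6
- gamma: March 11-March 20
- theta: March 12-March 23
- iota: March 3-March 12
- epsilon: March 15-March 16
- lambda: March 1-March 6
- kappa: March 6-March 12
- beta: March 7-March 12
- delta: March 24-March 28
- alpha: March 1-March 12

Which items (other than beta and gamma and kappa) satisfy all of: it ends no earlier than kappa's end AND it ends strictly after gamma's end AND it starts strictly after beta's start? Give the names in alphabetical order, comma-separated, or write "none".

Conditions: its end is no earlier than kappa's end (X.end >= March 12) AND its end is strictly after gamma's end (X.end > March 20) AND its start is strictly after beta's start (X.start > March 7).
alpha: end March 12 >= March 12? ✓; end March 12 > March 20? ✗; start March 1 > March 7? ✗ → no.
delta: end March 28 >= March 12? ✓; end March 28 > March 20? ✓; start March 24 > March 7? ✓ → yes.
epsilon: end March 16 >= March 12? ✓; end March 16 > March 20? ✗; start March 15 > March 7? ✓ → no.
iota: end March 12 >= March 12? ✓; end March 12 > March 20? ✗; start March 3 > March 7? ✗ → no.
lambda: end March 6 >= March 12? ✗; end March 6 > March 20? ✗; start March 1 > March 7? ✗ → no.
mu: end March 6 >= March 12? ✗; end March 6 > March 20? ✗; start March 2 > March 7? ✗ → no.
theta: end March 23 >= March 12? ✓; end March 23 > March 20? ✓; start March 12 > March 7? ✓ → yes.
Result: delta, theta.

delta, theta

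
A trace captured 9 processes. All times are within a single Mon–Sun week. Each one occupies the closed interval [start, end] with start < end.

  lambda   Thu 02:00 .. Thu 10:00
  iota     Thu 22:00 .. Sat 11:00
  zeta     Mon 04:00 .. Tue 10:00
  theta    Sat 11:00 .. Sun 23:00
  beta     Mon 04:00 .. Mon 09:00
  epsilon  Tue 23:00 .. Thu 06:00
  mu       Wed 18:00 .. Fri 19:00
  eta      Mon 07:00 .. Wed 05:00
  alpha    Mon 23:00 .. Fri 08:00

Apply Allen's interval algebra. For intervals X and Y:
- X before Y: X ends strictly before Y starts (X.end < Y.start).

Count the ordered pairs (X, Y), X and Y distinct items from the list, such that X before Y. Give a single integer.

21

Checking all 72 ordered pairs for relation 'before'; matching pairs in alphabetical order:
(alpha, theta): alpha before theta ✓
(beta, alpha): beta before alpha ✓
(beta, epsilon): beta before epsilon ✓
(beta, iota): beta before iota ✓
(beta, lambda): beta before lambda ✓
(beta, mu): beta before mu ✓
(beta, theta): beta before theta ✓
(epsilon, iota): epsilon before iota ✓
(epsilon, theta): epsilon before theta ✓
(eta, iota): eta before iota ✓
(eta, lambda): eta before lambda ✓
(eta, mu): eta before mu ✓
(eta, theta): eta before theta ✓
(lambda, iota): lambda before iota ✓
(lambda, theta): lambda before theta ✓
(mu, theta): mu before theta ✓
(zeta, epsilon): zeta before epsilon ✓
(zeta, iota): zeta before iota ✓
(zeta, lambda): zeta before lambda ✓
(zeta, mu): zeta before mu ✓
(zeta, theta): zeta before theta ✓
Count: 21.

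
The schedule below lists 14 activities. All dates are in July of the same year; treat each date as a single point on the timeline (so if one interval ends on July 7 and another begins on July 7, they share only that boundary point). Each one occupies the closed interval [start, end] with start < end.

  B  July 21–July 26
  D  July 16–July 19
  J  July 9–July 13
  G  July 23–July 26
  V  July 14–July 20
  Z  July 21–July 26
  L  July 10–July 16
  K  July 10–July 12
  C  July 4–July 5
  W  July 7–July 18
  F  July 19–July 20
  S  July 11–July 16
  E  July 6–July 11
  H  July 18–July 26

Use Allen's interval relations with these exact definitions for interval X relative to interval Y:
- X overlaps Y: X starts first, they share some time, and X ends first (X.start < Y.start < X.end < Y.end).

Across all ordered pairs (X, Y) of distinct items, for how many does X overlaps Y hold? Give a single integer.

13

Checking all 182 ordered pairs for relation 'overlaps'; matching pairs in alphabetical order:
(D, H): D overlaps H ✓
(E, J): E overlaps J ✓
(E, K): E overlaps K ✓
(E, L): E overlaps L ✓
(E, W): E overlaps W ✓
(J, L): J overlaps L ✓
(J, S): J overlaps S ✓
(K, S): K overlaps S ✓
(L, V): L overlaps V ✓
(S, V): S overlaps V ✓
(V, H): V overlaps H ✓
(W, D): W overlaps D ✓
(W, V): W overlaps V ✓
Count: 13.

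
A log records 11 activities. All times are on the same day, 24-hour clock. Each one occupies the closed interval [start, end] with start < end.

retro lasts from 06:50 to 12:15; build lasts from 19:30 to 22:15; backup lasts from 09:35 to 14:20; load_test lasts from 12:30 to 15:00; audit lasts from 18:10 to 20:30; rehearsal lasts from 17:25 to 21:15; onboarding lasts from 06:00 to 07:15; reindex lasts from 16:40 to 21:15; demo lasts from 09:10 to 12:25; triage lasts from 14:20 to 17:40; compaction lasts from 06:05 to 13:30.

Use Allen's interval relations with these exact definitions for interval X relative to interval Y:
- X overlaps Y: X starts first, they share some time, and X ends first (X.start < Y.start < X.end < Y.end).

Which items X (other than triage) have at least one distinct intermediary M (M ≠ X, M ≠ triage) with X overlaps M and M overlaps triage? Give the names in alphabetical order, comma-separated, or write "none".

backup, compaction

Target triage = [14:20, 17:40].
Intermediaries M with M overlaps triage: load_test.
Via load_test — items with X overlaps load_test: backup, compaction.
Union: backup, compaction.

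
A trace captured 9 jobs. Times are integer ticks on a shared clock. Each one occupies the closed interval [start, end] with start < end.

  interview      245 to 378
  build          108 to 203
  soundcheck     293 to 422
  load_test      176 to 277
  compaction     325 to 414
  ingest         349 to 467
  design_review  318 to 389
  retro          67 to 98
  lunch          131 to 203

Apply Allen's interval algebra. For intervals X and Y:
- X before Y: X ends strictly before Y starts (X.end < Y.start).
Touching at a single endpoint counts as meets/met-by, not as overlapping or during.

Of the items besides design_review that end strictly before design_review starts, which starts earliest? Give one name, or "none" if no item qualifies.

Target design_review = [318, 389].
build [108, 203] → before → candidate.
compaction [325, 414] → overlapped-by → excluded.
ingest [349, 467] → overlapped-by → excluded.
interview [245, 378] → overlaps → excluded.
load_test [176, 277] → before → candidate.
lunch [131, 203] → before → candidate.
retro [67, 98] → before → candidate.
soundcheck [293, 422] → contains → excluded.
Among candidates, earliest start is 67 → retro.

retro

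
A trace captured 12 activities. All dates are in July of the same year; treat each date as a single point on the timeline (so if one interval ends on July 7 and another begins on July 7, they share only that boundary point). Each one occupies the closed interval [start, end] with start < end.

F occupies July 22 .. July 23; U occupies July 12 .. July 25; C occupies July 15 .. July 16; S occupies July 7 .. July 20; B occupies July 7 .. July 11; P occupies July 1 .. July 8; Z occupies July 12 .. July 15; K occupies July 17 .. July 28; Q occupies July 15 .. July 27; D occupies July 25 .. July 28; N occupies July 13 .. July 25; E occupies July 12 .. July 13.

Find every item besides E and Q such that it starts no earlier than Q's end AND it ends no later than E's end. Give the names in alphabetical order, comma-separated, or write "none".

none

Conditions: its start is no earlier than Q's end (X.start >= July 27) AND its end is no later than E's end (X.end <= July 13).
B: start July 7 >= July 27? ✗; end July 11 <= July 13? ✓ → no.
C: start July 15 >= July 27? ✗; end July 16 <= July 13? ✗ → no.
D: start July 25 >= July 27? ✗; end July 28 <= July 13? ✗ → no.
F: start July 22 >= July 27? ✗; end July 23 <= July 13? ✗ → no.
K: start July 17 >= July 27? ✗; end July 28 <= July 13? ✗ → no.
N: start July 13 >= July 27? ✗; end July 25 <= July 13? ✗ → no.
P: start July 1 >= July 27? ✗; end July 8 <= July 13? ✓ → no.
S: start July 7 >= July 27? ✗; end July 20 <= July 13? ✗ → no.
U: start July 12 >= July 27? ✗; end July 25 <= July 13? ✗ → no.
Z: start July 12 >= July 27? ✗; end July 15 <= July 13? ✗ → no.
Result: none.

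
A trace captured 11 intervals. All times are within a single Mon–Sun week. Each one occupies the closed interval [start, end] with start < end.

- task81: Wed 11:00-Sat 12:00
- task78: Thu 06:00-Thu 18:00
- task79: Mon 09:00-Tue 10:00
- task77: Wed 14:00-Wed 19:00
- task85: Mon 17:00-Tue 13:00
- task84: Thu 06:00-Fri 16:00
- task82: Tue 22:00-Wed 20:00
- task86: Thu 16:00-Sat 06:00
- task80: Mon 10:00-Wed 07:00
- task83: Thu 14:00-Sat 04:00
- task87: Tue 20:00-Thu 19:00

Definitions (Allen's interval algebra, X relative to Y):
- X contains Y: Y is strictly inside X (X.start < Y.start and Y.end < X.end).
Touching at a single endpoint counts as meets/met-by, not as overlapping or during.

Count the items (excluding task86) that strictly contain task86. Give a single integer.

1

Target task86 = [Thu 16:00, Sat 06:00].
task77 [Wed 14:00, Wed 19:00] → before → no.
task78 [Thu 06:00, Thu 18:00] → overlaps → no.
task79 [Mon 09:00, Tue 10:00] → before → no.
task80 [Mon 10:00, Wed 07:00] → before → no.
task81 [Wed 11:00, Sat 12:00] → contains → counts.
task82 [Tue 22:00, Wed 20:00] → before → no.
task83 [Thu 14:00, Sat 04:00] → overlaps → no.
task84 [Thu 06:00, Fri 16:00] → overlaps → no.
task85 [Mon 17:00, Tue 13:00] → before → no.
task87 [Tue 20:00, Thu 19:00] → overlaps → no.
Total: 1.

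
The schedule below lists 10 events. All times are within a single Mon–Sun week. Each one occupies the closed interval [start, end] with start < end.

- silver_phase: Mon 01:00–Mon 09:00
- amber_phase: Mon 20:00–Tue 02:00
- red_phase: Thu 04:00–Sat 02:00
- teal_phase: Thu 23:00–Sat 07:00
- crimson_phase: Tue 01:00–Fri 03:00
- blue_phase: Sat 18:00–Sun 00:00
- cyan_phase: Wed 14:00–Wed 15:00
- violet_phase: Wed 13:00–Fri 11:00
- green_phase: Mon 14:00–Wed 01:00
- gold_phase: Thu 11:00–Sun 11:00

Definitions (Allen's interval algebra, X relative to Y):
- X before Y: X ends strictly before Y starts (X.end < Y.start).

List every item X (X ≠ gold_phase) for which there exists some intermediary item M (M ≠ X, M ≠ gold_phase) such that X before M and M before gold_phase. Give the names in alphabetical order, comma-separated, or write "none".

Target gold_phase = [Thu 11:00, Sun 11:00].
Intermediaries M with M before gold_phase: amber_phase, cyan_phase, green_phase, silver_phase.
Via amber_phase — items with X before amber_phase: silver_phase.
Via cyan_phase — items with X before cyan_phase: amber_phase, green_phase, silver_phase.
Via green_phase — items with X before green_phase: silver_phase.
Via silver_phase — items with X before silver_phase: none.
Union: amber_phase, green_phase, silver_phase.

amber_phase, green_phase, silver_phase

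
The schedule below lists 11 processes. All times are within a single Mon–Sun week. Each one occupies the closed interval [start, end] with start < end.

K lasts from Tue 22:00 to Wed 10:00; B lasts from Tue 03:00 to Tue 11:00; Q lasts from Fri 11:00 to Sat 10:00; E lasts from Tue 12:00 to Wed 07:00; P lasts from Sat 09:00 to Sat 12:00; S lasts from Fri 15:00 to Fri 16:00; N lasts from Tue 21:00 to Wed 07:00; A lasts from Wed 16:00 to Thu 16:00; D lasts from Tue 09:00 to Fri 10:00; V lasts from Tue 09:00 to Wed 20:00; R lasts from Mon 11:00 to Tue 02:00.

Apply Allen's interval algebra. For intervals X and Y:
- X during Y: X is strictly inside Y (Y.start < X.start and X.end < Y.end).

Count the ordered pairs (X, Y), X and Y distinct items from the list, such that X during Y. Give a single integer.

Checking all 110 ordered pairs for relation 'during'; matching pairs in alphabetical order:
(A, D): A during D ✓
(E, D): E during D ✓
(E, V): E during V ✓
(K, D): K during D ✓
(K, V): K during V ✓
(N, D): N during D ✓
(N, V): N during V ✓
(S, Q): S during Q ✓
Count: 8.

8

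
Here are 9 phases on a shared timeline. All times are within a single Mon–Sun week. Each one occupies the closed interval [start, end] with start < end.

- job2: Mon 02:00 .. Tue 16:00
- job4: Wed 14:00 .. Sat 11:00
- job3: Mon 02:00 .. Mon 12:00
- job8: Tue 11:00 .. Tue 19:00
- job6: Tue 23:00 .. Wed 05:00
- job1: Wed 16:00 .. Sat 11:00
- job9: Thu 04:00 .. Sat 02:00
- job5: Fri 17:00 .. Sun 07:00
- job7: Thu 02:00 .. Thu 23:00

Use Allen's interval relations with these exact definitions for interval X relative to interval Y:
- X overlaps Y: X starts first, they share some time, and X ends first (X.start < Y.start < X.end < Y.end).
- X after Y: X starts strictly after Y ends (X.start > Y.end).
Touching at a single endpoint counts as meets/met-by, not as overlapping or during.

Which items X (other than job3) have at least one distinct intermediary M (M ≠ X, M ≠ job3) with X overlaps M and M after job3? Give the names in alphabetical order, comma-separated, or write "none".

job1, job2, job4, job7, job9

Target job3 = [Mon 02:00, Mon 12:00].
Intermediaries M with M after job3: job1, job4, job5, job6, job7, job8, job9.
Via job1 — items with X overlaps job1: none.
Via job4 — items with X overlaps job4: none.
Via job5 — items with X overlaps job5: job1, job4, job9.
Via job6 — items with X overlaps job6: none.
Via job7 — items with X overlaps job7: none.
Via job8 — items with X overlaps job8: job2.
Via job9 — items with X overlaps job9: job7.
Union: job1, job2, job4, job7, job9.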